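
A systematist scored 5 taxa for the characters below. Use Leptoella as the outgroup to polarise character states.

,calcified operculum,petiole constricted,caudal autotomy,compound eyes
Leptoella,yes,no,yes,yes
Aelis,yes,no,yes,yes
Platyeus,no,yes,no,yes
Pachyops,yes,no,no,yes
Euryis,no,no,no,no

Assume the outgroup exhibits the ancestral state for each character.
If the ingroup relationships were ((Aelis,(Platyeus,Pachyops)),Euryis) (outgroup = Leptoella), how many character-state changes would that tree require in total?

6

Map each character onto ((Aelis,(Platyeus,Pachyops)),Euryis) (rooted by Leptoella) and count the minimum state changes it requires (Fitch parsimony):
calcified operculum: 2; petiole constricted: 1; caudal autotomy: 2; compound eyes: 1.
Total tree length = 6.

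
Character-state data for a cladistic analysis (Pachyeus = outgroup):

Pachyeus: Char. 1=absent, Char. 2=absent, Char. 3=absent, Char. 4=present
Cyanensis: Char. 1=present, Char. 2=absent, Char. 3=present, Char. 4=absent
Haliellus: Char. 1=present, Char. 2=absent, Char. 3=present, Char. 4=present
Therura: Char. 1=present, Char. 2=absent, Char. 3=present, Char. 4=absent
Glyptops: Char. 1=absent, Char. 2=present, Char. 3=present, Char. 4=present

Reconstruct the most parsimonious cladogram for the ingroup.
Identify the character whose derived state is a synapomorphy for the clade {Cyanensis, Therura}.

Char. 4

Character polarity is set by the outgroup: the derived state is whichever differs from the outgroup's state, so for Char. 4 the derived state is 'absent', and for the remaining characters it is 'present'.
Only Cyanensis, Haliellus, and Therura show the derived state 'present' for Char. 1, supporting them as a clade.
Char. 2: derived state 'present' in Glyptops only — an autapomorphy, so it tells us nothing about relationships among taxa.
All ingroup taxa share the derived state 'present' for Char. 3; it defines the ingroup but does not resolve relationships within it.
Only Cyanensis and Therura show the derived state 'absent' for Char. 4, supporting them as a clade.
Most parsimonious ingroup topology: (((Cyanensis,Therura),Haliellus),Glyptops).
The clade {Cyanensis, Therura} is supported by Char. 4: its derived state 'absent' occurs in exactly those taxa and in no other taxon (including the outgroup).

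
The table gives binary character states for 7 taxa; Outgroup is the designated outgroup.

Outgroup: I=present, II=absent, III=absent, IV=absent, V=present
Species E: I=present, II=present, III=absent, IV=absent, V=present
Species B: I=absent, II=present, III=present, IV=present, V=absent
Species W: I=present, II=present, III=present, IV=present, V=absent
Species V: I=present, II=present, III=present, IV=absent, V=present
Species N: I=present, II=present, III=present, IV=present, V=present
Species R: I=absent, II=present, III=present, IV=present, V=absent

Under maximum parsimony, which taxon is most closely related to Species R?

Species B

Character polarity is set by the outgroup: the derived state is whichever differs from the outgroup's state, so for I, V the derived state is 'absent', and for the remaining characters it is 'present'.
Only Species B and Species R show the derived state 'absent' for I, supporting them as a clade.
All ingroup taxa share the derived state 'present' for II; it defines the ingroup but does not resolve relationships within it.
III: derived state 'present' in Species B, Species N, Species R, Species V, and Species W only — synapomorphy for {Species B, Species N, Species R, Species V, Species W}.
IV: derived state 'present' in Species B, Species N, Species R, and Species W only — synapomorphy for {Species B, Species N, Species R, Species W}.
V: derived state 'absent' in Species B, Species R, and Species W only — synapomorphy for {Species B, Species R, Species W}.
Most parsimonious ingroup topology: (Species E,((((Species B,Species R),Species W),Species N),Species V)).
Species R and Species B form a cherry on this tree, so they are sister taxa.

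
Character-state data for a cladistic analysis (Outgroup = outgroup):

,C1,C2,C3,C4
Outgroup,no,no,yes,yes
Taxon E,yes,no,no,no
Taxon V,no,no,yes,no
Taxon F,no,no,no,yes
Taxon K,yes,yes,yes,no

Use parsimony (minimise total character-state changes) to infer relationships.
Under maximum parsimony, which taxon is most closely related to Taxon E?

Character polarity is set by the outgroup: the derived state is whichever differs from the outgroup's state, so for C3, C4 the derived state is 'no', and for the remaining characters it is 'yes'.
C1 (derived state 'yes') is shared by Taxon E and Taxon K — a synapomorphy uniting that clade.
C2 (derived state 'yes') is unique to Taxon K (autapomorphy; uninformative for grouping).
C3 groups Taxon E and Taxon F, which is incompatible with the clades supported by the remaining characters; treating it as convergent (homoplasy) costs fewer steps than any alternative tree.
C4: derived state 'no' in Taxon E, Taxon K, and Taxon V only — synapomorphy for {Taxon E, Taxon K, Taxon V}.
Most parsimonious ingroup topology: (((Taxon E,Taxon K),Taxon V),Taxon F).
Taxon E and Taxon K form a cherry on this tree, so they are sister taxa.

Taxon K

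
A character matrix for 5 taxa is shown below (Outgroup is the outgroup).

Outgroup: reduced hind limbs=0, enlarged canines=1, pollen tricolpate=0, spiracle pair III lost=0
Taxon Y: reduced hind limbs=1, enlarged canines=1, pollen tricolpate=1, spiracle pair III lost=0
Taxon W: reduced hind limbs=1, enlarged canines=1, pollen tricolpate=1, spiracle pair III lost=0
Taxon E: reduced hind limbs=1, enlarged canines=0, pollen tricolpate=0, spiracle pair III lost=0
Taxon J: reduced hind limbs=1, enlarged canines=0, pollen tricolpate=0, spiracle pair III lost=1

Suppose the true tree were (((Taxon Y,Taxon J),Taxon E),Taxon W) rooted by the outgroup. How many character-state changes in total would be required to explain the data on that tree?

6

Map each character onto (((Taxon Y,Taxon J),Taxon E),Taxon W) (rooted by Outgroup) and count the minimum state changes it requires (Fitch parsimony):
reduced hind limbs: 1; enlarged canines: 2; pollen tricolpate: 2; spiracle pair III lost: 1.
Total tree length = 6.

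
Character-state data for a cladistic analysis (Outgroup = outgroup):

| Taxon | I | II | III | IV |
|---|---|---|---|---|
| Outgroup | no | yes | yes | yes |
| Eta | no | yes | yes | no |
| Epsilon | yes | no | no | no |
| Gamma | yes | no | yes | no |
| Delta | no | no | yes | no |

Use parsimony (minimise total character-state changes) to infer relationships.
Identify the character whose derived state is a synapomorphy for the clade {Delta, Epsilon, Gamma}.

Character polarity is set by the outgroup: the derived state is whichever differs from the outgroup's state, so for II, III, IV the derived state is 'no', and for the remaining characters it is 'yes'.
I (derived state 'yes') is shared by Epsilon and Gamma — a synapomorphy uniting that clade.
II: derived state 'no' in Delta, Epsilon, and Gamma only — synapomorphy for {Delta, Epsilon, Gamma}.
III (derived state 'no') is unique to Epsilon (autapomorphy; uninformative for grouping).
All ingroup taxa share the derived state 'no' for IV; it defines the ingroup but does not resolve relationships within it.
Most parsimonious ingroup topology: (Eta,((Epsilon,Gamma),Delta)).
The clade {Delta, Epsilon, Gamma} is supported by II: its derived state 'no' occurs in exactly those taxa and in no other taxon (including the outgroup).

II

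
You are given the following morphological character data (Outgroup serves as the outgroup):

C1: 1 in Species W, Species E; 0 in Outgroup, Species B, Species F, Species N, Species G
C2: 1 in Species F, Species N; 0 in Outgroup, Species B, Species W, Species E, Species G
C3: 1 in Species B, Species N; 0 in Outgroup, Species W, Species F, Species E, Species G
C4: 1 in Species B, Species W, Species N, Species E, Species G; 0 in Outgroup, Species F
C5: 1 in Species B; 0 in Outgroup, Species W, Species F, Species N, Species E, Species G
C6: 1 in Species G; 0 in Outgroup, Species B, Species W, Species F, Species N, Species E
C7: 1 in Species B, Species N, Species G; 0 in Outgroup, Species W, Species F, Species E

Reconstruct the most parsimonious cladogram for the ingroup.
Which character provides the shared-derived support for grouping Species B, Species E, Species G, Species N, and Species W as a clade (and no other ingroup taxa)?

C4

The outgroup has state '0' for every character, so '1' is the derived state throughout.
C1: derived state '1' in Species E and Species W only — synapomorphy for {Species E, Species W}.
C2 groups Species F and Species N, which is incompatible with the clades supported by the remaining characters; treating it as convergent (homoplasy) costs fewer steps than any alternative tree.
C3 (derived state '1') is shared by Species B and Species N — a synapomorphy uniting that clade.
C4: derived state '1' in Species B, Species E, Species G, Species N, and Species W only — synapomorphy for {Species B, Species E, Species G, Species N, Species W}.
C5: derived state '1' in Species B only — an autapomorphy, so it tells us nothing about relationships among taxa.
C6 (derived state '1') is unique to Species G (autapomorphy; uninformative for grouping).
C7 (derived state '1') is shared by Species B, Species G, and Species N — a synapomorphy uniting that clade.
Most parsimonious ingroup topology: ((((Species B,Species N),Species G),(Species W,Species E)),Species F).
The clade {Species B, Species E, Species G, Species N, Species W} is supported by C4: its derived state '1' occurs in exactly those taxa and in no other taxon (including the outgroup).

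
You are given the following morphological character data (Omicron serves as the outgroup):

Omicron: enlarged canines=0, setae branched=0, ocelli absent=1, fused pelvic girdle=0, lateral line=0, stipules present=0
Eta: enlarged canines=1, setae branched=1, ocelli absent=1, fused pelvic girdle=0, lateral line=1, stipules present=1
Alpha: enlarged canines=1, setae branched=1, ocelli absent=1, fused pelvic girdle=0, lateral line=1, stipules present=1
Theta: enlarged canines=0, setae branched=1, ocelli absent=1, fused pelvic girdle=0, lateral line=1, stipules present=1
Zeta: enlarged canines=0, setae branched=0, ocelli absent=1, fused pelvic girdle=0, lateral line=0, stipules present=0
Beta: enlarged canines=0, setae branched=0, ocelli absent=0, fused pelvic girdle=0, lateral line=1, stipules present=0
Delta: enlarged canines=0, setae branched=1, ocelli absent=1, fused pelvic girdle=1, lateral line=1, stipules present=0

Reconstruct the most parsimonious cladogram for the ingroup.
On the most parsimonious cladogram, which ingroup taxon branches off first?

Character polarity is set by the outgroup: the derived state is whichever differs from the outgroup's state, so for ocelli absent the derived state is '0', and for the remaining characters it is '1'.
enlarged canines: derived state '1' in Alpha and Eta only — synapomorphy for {Alpha, Eta}.
Only Alpha, Delta, Eta, and Theta show the derived state '1' for setae branched, supporting them as a clade.
ocelli absent: derived state '0' in Beta only — an autapomorphy, so it tells us nothing about relationships among taxa.
fused pelvic girdle (derived state '1') is unique to Delta (autapomorphy; uninformative for grouping).
lateral line: derived state '1' in Alpha, Beta, Delta, Eta, and Theta only — synapomorphy for {Alpha, Beta, Delta, Eta, Theta}.
stipules present: derived state '1' in Alpha, Eta, and Theta only — synapomorphy for {Alpha, Eta, Theta}.
Most parsimonious ingroup topology: (((((Eta,Alpha),Theta),Delta),Beta),Zeta).
Zeta is sister to the clade containing all other ingroup taxa, so it is the earliest-diverging (most basal) ingroup lineage.

Zeta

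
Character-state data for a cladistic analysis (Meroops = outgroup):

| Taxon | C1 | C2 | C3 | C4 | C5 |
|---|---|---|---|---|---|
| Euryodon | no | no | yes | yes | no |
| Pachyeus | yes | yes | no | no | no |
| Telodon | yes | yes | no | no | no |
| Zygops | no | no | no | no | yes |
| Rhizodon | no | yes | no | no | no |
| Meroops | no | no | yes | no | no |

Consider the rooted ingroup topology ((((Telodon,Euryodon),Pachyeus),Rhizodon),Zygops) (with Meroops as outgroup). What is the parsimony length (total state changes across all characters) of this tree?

8

Map each character onto ((((Telodon,Euryodon),Pachyeus),Rhizodon),Zygops) (rooted by Meroops) and count the minimum state changes it requires (Fitch parsimony):
C1: 2; C2: 2; C3: 2; C4: 1; C5: 1.
Total tree length = 8.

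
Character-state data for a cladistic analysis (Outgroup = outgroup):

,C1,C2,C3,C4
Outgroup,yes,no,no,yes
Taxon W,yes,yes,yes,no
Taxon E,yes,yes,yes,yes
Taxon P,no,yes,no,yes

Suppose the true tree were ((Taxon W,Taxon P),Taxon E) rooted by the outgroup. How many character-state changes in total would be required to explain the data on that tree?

5

Map each character onto ((Taxon W,Taxon P),Taxon E) (rooted by Outgroup) and count the minimum state changes it requires (Fitch parsimony):
C1: 1; C2: 1; C3: 2; C4: 1.
Total tree length = 5.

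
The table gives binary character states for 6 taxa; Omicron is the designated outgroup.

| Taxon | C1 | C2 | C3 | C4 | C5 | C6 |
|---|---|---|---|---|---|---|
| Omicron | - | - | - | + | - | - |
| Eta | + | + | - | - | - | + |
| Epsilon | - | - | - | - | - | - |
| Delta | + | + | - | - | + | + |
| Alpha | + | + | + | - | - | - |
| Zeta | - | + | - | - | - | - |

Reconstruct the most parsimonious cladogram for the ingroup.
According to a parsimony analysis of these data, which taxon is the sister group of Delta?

Eta

Character polarity is set by the outgroup: the derived state is whichever differs from the outgroup's state, so for C4 the derived state is '-', and for the remaining characters it is '+'.
C1 (derived state '+') is shared by Alpha, Delta, and Eta — a synapomorphy uniting that clade.
Only Alpha, Delta, Eta, and Zeta show the derived state '+' for C2, supporting them as a clade.
C3 (derived state '+') is unique to Alpha (autapomorphy; uninformative for grouping).
C4 (derived state '-') is shared by all ingroup taxa — unites the whole ingroup.
C5: derived state '+' in Delta only — an autapomorphy, so it tells us nothing about relationships among taxa.
C6: derived state '+' in Delta and Eta only — synapomorphy for {Delta, Eta}.
Most parsimonious ingroup topology: ((((Eta,Delta),Alpha),Zeta),Epsilon).
Delta and Eta form a cherry on this tree, so they are sister taxa.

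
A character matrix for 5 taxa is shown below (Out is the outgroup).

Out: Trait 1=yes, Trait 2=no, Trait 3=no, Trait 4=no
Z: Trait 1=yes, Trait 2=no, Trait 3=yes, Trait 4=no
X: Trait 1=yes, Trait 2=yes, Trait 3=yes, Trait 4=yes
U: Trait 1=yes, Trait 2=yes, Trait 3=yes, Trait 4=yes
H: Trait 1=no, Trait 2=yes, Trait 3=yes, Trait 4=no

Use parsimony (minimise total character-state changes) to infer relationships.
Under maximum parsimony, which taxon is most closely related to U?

X

Character polarity is set by the outgroup: the derived state is whichever differs from the outgroup's state, so for Trait 1 the derived state is 'no', and for the remaining characters it is 'yes'.
Trait 1: derived state 'no' in H only — an autapomorphy, so it tells us nothing about relationships among taxa.
Trait 2: derived state 'yes' in H, U, and X only — synapomorphy for {H, U, X}.
Trait 3 (derived state 'yes') is shared by all ingroup taxa — unites the whole ingroup.
Trait 4 (derived state 'yes') is shared by U and X — a synapomorphy uniting that clade.
Most parsimonious ingroup topology: (Z,((X,U),H)).
U and X form a cherry on this tree, so they are sister taxa.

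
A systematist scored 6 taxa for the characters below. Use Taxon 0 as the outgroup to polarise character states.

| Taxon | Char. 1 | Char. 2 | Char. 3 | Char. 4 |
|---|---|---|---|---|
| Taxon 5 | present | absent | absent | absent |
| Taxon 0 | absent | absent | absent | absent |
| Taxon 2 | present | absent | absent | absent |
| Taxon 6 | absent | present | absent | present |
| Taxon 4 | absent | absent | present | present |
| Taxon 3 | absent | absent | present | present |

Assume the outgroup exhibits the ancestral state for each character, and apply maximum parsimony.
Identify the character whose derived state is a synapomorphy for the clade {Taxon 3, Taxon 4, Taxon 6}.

Char. 4

The outgroup has state 'absent' for every character, so 'present' is the derived state throughout.
Only Taxon 2 and Taxon 5 show the derived state 'present' for Char. 1, supporting them as a clade.
Char. 2 (derived state 'present') is unique to Taxon 6 (autapomorphy; uninformative for grouping).
Char. 3: derived state 'present' in Taxon 3 and Taxon 4 only — synapomorphy for {Taxon 3, Taxon 4}.
Only Taxon 3, Taxon 4, and Taxon 6 show the derived state 'present' for Char. 4, supporting them as a clade.
Most parsimonious ingroup topology: ((Taxon 5,Taxon 2),((Taxon 4,Taxon 3),Taxon 6)).
The clade {Taxon 3, Taxon 4, Taxon 6} is supported by Char. 4: its derived state 'present' occurs in exactly those taxa and in no other taxon (including the outgroup).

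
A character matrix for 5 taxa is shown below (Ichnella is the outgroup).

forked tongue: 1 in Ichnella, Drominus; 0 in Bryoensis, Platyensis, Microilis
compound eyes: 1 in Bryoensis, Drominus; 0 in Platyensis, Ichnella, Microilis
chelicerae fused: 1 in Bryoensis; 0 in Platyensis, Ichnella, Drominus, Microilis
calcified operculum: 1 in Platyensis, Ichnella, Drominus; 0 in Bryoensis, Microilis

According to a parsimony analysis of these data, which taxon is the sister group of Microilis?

Character polarity is set by the outgroup: the derived state is whichever differs from the outgroup's state, so for forked tongue, calcified operculum the derived state is '0', and for the remaining characters it is '1'.
forked tongue: derived state '0' in Bryoensis, Microilis, and Platyensis only — synapomorphy for {Bryoensis, Microilis, Platyensis}.
compound eyes (state '1') occurs in Bryoensis and Drominus but conflicts with the nesting implied by the other characters — most parsimoniously interpreted as homoplasy.
chelicerae fused (derived state '1') is unique to Bryoensis (autapomorphy; uninformative for grouping).
calcified operculum (derived state '0') is shared by Bryoensis and Microilis — a synapomorphy uniting that clade.
Most parsimonious ingroup topology: (((Microilis,Bryoensis),Platyensis),Drominus).
Microilis and Bryoensis form a cherry on this tree, so they are sister taxa.

Bryoensis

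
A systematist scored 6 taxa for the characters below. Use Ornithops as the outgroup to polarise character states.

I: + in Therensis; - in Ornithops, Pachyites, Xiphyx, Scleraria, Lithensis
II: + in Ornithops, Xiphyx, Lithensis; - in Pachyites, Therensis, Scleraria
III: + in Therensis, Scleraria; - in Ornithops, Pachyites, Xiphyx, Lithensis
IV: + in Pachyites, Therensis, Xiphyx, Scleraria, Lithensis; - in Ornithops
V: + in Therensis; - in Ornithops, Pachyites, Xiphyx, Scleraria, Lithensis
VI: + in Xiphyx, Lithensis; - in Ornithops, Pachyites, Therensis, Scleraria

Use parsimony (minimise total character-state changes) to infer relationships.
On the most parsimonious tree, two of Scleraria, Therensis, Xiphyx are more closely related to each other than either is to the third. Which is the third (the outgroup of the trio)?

Character polarity is set by the outgroup: the derived state is whichever differs from the outgroup's state, so for II the derived state is '-', and for the remaining characters it is '+'.
I (derived state '+') is unique to Therensis (autapomorphy; uninformative for grouping).
Only Pachyites, Scleraria, and Therensis show the derived state '-' for II, supporting them as a clade.
Only Scleraria and Therensis show the derived state '+' for III, supporting them as a clade.
All ingroup taxa share the derived state '+' for IV; it defines the ingroup but does not resolve relationships within it.
V: derived state '+' in Therensis only — an autapomorphy, so it tells us nothing about relationships among taxa.
VI (derived state '+') is shared by Lithensis and Xiphyx — a synapomorphy uniting that clade.
Most parsimonious ingroup topology: ((Pachyites,(Therensis,Scleraria)),(Xiphyx,Lithensis)).
Therensis and Scleraria share a more recent common ancestor with each other than either does with Xiphyx, so Xiphyx is the least closely related of the three.

Xiphyx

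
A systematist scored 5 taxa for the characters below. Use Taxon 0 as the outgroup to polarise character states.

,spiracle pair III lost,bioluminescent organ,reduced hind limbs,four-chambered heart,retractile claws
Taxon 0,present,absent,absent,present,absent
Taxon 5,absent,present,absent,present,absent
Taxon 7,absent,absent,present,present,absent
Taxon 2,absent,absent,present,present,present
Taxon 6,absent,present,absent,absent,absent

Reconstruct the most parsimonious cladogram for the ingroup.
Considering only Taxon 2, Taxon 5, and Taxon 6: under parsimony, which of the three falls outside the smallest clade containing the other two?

Taxon 2

Character polarity is set by the outgroup: the derived state is whichever differs from the outgroup's state, so for spiracle pair III lost, four-chambered heart the derived state is 'absent', and for the remaining characters it is 'present'.
spiracle pair III lost (derived state 'absent') is shared by all ingroup taxa — unites the whole ingroup.
bioluminescent organ: derived state 'present' in Taxon 5 and Taxon 6 only — synapomorphy for {Taxon 5, Taxon 6}.
Only Taxon 2 and Taxon 7 show the derived state 'present' for reduced hind limbs, supporting them as a clade.
four-chambered heart (derived state 'absent') is unique to Taxon 6 (autapomorphy; uninformative for grouping).
retractile claws (derived state 'present') is unique to Taxon 2 (autapomorphy; uninformative for grouping).
Most parsimonious ingroup topology: ((Taxon 5,Taxon 6),(Taxon 7,Taxon 2)).
Taxon 6 and Taxon 5 share a more recent common ancestor with each other than either does with Taxon 2, so Taxon 2 is the least closely related of the three.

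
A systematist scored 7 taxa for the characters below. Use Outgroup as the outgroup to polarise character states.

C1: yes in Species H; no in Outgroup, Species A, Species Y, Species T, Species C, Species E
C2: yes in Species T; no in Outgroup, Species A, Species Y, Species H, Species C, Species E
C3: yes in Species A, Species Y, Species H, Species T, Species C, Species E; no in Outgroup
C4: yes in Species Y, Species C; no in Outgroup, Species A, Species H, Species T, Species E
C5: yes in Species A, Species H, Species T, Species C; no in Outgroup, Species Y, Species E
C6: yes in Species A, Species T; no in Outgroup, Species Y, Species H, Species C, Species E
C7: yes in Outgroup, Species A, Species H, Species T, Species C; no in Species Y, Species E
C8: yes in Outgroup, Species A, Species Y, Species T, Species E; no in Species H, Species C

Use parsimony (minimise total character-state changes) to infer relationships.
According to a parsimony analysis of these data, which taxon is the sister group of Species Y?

Character polarity is set by the outgroup: the derived state is whichever differs from the outgroup's state, so for C7, C8 the derived state is 'no', and for the remaining characters it is 'yes'.
C1 (derived state 'yes') is unique to Species H (autapomorphy; uninformative for grouping).
C2 (derived state 'yes') is unique to Species T (autapomorphy; uninformative for grouping).
C3 (derived state 'yes') is shared by all ingroup taxa — unites the whole ingroup.
C4 groups Species C and Species Y, which is incompatible with the clades supported by the remaining characters; treating it as convergent (homoplasy) costs fewer steps than any alternative tree.
Only Species A, Species C, Species H, and Species T show the derived state 'yes' for C5, supporting them as a clade.
Only Species A and Species T show the derived state 'yes' for C6, supporting them as a clade.
C7 (derived state 'no') is shared by Species E and Species Y — a synapomorphy uniting that clade.
C8: derived state 'no' in Species C and Species H only — synapomorphy for {Species C, Species H}.
Most parsimonious ingroup topology: ((Species Y,Species E),((Species T,Species A),(Species H,Species C))).
Species Y and Species E form a cherry on this tree, so they are sister taxa.

Species E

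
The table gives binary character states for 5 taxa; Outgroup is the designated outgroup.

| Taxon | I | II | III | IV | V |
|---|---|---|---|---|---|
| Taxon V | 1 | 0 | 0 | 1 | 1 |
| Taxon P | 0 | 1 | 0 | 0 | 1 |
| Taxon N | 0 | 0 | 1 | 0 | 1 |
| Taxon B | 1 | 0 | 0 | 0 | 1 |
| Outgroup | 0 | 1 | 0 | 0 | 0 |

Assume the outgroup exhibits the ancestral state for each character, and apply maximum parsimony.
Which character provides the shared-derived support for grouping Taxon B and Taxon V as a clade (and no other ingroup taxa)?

I

Character polarity is set by the outgroup: the derived state is whichever differs from the outgroup's state, so for II the derived state is '0', and for the remaining characters it is '1'.
Only Taxon B and Taxon V show the derived state '1' for I, supporting them as a clade.
Only Taxon B, Taxon N, and Taxon V show the derived state '0' for II, supporting them as a clade.
III: derived state '1' in Taxon N only — an autapomorphy, so it tells us nothing about relationships among taxa.
IV: derived state '1' in Taxon V only — an autapomorphy, so it tells us nothing about relationships among taxa.
All ingroup taxa share the derived state '1' for V; it defines the ingroup but does not resolve relationships within it.
Most parsimonious ingroup topology: (Taxon P,(Taxon N,(Taxon B,Taxon V))).
The clade {Taxon B, Taxon V} is supported by I: its derived state '1' occurs in exactly those taxa and in no other taxon (including the outgroup).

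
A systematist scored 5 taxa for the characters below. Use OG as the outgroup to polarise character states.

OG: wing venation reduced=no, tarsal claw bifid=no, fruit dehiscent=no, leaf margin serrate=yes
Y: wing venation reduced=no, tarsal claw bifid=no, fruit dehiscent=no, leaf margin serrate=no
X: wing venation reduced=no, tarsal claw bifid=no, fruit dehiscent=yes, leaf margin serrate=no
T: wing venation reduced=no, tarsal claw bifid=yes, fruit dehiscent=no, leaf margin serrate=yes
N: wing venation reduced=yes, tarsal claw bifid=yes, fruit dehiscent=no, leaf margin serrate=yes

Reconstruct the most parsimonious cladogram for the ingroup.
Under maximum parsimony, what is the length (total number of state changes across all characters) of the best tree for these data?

Character polarity is set by the outgroup: the derived state is whichever differs from the outgroup's state, so for leaf margin serrate the derived state is 'no', and for the remaining characters it is 'yes'.
wing venation reduced: derived state 'yes' in N only — an autapomorphy, so it tells us nothing about relationships among taxa.
tarsal claw bifid (derived state 'yes') is shared by N and T — a synapomorphy uniting that clade.
fruit dehiscent (derived state 'yes') is unique to X (autapomorphy; uninformative for grouping).
leaf margin serrate (derived state 'no') is shared by X and Y — a synapomorphy uniting that clade.
Most parsimonious ingroup topology: ((Y,X),(T,N)).
Changes per character on this tree: wing venation reduced: 1; tarsal claw bifid: 1; fruit dehiscent: 1; leaf margin serrate: 1.
Total = 4.

4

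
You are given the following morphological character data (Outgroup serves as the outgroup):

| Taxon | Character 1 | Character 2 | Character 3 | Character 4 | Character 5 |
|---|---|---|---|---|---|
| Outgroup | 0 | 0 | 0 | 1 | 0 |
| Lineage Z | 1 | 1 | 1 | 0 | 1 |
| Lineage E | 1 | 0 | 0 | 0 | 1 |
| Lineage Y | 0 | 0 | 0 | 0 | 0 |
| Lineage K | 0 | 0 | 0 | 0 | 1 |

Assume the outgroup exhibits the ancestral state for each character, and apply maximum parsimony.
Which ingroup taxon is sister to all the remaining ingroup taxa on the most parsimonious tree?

Lineage Y

Character polarity is set by the outgroup: the derived state is whichever differs from the outgroup's state, so for Character 4 the derived state is '0', and for the remaining characters it is '1'.
Only Lineage E and Lineage Z show the derived state '1' for Character 1, supporting them as a clade.
Character 2: derived state '1' in Lineage Z only — an autapomorphy, so it tells us nothing about relationships among taxa.
Character 3: derived state '1' in Lineage Z only — an autapomorphy, so it tells us nothing about relationships among taxa.
All ingroup taxa share the derived state '0' for Character 4; it defines the ingroup but does not resolve relationships within it.
Only Lineage E, Lineage K, and Lineage Z show the derived state '1' for Character 5, supporting them as a clade.
Most parsimonious ingroup topology: (((Lineage Z,Lineage E),Lineage K),Lineage Y).
Lineage Y is sister to the clade containing all other ingroup taxa, so it is the earliest-diverging (most basal) ingroup lineage.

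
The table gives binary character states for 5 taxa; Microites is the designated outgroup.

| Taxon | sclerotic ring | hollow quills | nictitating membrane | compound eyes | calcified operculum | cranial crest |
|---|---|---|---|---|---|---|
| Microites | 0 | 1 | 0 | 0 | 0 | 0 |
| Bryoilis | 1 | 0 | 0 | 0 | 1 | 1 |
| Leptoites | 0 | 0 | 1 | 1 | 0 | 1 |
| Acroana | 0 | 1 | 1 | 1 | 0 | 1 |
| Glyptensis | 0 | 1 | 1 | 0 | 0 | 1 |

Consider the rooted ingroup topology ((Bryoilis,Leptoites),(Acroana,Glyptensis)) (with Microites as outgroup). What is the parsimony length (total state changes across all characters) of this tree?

Map each character onto ((Bryoilis,Leptoites),(Acroana,Glyptensis)) (rooted by Microites) and count the minimum state changes it requires (Fitch parsimony):
sclerotic ring: 1; hollow quills: 1; nictitating membrane: 2; compound eyes: 2; calcified operculum: 1; cranial crest: 1.
Total tree length = 8.

8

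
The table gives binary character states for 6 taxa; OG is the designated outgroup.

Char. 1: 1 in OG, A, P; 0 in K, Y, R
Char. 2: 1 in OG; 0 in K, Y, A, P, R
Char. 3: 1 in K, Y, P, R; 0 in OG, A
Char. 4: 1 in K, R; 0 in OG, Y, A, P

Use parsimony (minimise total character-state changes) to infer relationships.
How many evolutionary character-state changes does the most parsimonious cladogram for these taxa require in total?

4

Character polarity is set by the outgroup: the derived state is whichever differs from the outgroup's state, so for Char. 1, Char. 2 the derived state is '0', and for the remaining characters it is '1'.
Only K, R, and Y show the derived state '0' for Char. 1, supporting them as a clade.
Char. 2 (derived state '0') is shared by all ingroup taxa — unites the whole ingroup.
Only K, P, R, and Y show the derived state '1' for Char. 3, supporting them as a clade.
Char. 4: derived state '1' in K and R only — synapomorphy for {K, R}.
Most parsimonious ingroup topology: ((((K,R),Y),P),A).
Changes per character on this tree: Char. 1: 1; Char. 2: 1; Char. 3: 1; Char. 4: 1.
Total = 4.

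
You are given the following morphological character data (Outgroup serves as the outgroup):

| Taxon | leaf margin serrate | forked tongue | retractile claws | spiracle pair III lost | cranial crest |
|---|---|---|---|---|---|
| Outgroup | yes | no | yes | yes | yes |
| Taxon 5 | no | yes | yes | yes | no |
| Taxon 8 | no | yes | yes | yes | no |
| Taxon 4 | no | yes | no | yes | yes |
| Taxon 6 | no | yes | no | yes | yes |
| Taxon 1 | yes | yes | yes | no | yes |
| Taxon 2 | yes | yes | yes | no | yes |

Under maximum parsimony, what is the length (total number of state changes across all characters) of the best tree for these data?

5

Character polarity is set by the outgroup: the derived state is whichever differs from the outgroup's state, so for leaf margin serrate, retractile claws, spiracle pair III lost, cranial crest the derived state is 'no', and for the remaining characters it is 'yes'.
Only Taxon 4, Taxon 5, Taxon 6, and Taxon 8 show the derived state 'no' for leaf margin serrate, supporting them as a clade.
All ingroup taxa share the derived state 'yes' for forked tongue; it defines the ingroup but does not resolve relationships within it.
retractile claws (derived state 'no') is shared by Taxon 4 and Taxon 6 — a synapomorphy uniting that clade.
spiracle pair III lost: derived state 'no' in Taxon 1 and Taxon 2 only — synapomorphy for {Taxon 1, Taxon 2}.
cranial crest: derived state 'no' in Taxon 5 and Taxon 8 only — synapomorphy for {Taxon 5, Taxon 8}.
Most parsimonious ingroup topology: ((Taxon 2,Taxon 1),((Taxon 8,Taxon 5),(Taxon 4,Taxon 6))).
Changes per character on this tree: leaf margin serrate: 1; forked tongue: 1; retractile claws: 1; spiracle pair III lost: 1; cranial crest: 1.
Total = 5.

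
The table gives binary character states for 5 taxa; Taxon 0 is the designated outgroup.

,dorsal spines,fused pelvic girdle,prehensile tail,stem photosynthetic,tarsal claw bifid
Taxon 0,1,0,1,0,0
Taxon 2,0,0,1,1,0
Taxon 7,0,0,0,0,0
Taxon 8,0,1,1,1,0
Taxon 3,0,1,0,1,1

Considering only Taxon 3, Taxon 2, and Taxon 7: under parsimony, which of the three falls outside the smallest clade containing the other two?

Taxon 7

Character polarity is set by the outgroup: the derived state is whichever differs from the outgroup's state, so for dorsal spines, prehensile tail the derived state is '0', and for the remaining characters it is '1'.
dorsal spines (derived state '0') is shared by all ingroup taxa — unites the whole ingroup.
fused pelvic girdle (derived state '1') is shared by Taxon 3 and Taxon 8 — a synapomorphy uniting that clade.
prehensile tail groups Taxon 3 and Taxon 7, which is incompatible with the clades supported by the remaining characters; treating it as convergent (homoplasy) costs fewer steps than any alternative tree.
stem photosynthetic (derived state '1') is shared by Taxon 2, Taxon 3, and Taxon 8 — a synapomorphy uniting that clade.
tarsal claw bifid (derived state '1') is unique to Taxon 3 (autapomorphy; uninformative for grouping).
Most parsimonious ingroup topology: ((Taxon 2,(Taxon 8,Taxon 3)),Taxon 7).
Taxon 2 and Taxon 3 share a more recent common ancestor with each other than either does with Taxon 7, so Taxon 7 is the least closely related of the three.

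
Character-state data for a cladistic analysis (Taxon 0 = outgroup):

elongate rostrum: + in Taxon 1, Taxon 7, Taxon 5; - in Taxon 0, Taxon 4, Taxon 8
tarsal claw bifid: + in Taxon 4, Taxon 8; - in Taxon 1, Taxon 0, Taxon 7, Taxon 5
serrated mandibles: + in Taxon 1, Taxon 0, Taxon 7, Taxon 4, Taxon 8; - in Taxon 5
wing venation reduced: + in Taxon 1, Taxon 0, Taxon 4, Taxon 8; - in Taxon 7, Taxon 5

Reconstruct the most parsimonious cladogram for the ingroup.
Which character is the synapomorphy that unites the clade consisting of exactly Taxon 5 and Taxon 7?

wing venation reduced

Character polarity is set by the outgroup: the derived state is whichever differs from the outgroup's state, so for serrated mandibles, wing venation reduced the derived state is '-', and for the remaining characters it is '+'.
Only Taxon 1, Taxon 5, and Taxon 7 show the derived state '+' for elongate rostrum, supporting them as a clade.
tarsal claw bifid: derived state '+' in Taxon 4 and Taxon 8 only — synapomorphy for {Taxon 4, Taxon 8}.
serrated mandibles: derived state '-' in Taxon 5 only — an autapomorphy, so it tells us nothing about relationships among taxa.
wing venation reduced (derived state '-') is shared by Taxon 5 and Taxon 7 — a synapomorphy uniting that clade.
Most parsimonious ingroup topology: (((Taxon 5,Taxon 7),Taxon 1),(Taxon 8,Taxon 4)).
The clade {Taxon 5, Taxon 7} is supported by wing venation reduced: its derived state '-' occurs in exactly those taxa and in no other taxon (including the outgroup).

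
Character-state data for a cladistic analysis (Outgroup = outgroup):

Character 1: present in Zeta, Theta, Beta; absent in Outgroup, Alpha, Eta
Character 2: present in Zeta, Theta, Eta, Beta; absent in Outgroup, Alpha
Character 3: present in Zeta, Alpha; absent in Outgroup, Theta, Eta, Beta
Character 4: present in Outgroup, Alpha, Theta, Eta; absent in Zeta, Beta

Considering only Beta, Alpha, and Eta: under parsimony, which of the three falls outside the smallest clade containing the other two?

Alpha

Character polarity is set by the outgroup: the derived state is whichever differs from the outgroup's state, so for Character 4 the derived state is 'absent', and for the remaining characters it is 'present'.
Character 1 (derived state 'present') is shared by Beta, Theta, and Zeta — a synapomorphy uniting that clade.
Character 2 (derived state 'present') is shared by Beta, Eta, Theta, and Zeta — a synapomorphy uniting that clade.
Character 3 groups Alpha and Zeta, which is incompatible with the clades supported by the remaining characters; treating it as convergent (homoplasy) costs fewer steps than any alternative tree.
Character 4 (derived state 'absent') is shared by Beta and Zeta — a synapomorphy uniting that clade.
Most parsimonious ingroup topology: ((((Zeta,Beta),Theta),Eta),Alpha).
Beta and Eta share a more recent common ancestor with each other than either does with Alpha, so Alpha is the least closely related of the three.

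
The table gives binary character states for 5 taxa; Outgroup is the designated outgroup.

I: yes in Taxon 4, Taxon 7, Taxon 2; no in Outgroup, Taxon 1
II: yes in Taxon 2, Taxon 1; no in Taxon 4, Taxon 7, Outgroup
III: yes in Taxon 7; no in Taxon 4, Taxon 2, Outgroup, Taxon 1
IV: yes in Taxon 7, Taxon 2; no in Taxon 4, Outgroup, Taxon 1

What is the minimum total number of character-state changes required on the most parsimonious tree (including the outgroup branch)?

5

The outgroup has state 'no' for every character, so 'yes' is the derived state throughout.
Only Taxon 2, Taxon 4, and Taxon 7 show the derived state 'yes' for I, supporting them as a clade.
II (state 'yes') occurs in Taxon 1 and Taxon 2 but conflicts with the nesting implied by the other characters — most parsimoniously interpreted as homoplasy.
III (derived state 'yes') is unique to Taxon 7 (autapomorphy; uninformative for grouping).
IV: derived state 'yes' in Taxon 2 and Taxon 7 only — synapomorphy for {Taxon 2, Taxon 7}.
Most parsimonious ingroup topology: (((Taxon 7,Taxon 2),Taxon 4),Taxon 1).
Changes per character on this tree: I: 1; II: 2; III: 1; IV: 1.
Total = 5.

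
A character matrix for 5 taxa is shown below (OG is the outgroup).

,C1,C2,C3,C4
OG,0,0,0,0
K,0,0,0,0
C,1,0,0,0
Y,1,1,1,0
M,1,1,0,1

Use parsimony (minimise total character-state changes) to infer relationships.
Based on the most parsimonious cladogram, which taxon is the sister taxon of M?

Y

The outgroup has state '0' for every character, so '1' is the derived state throughout.
C1: derived state '1' in C, M, and Y only — synapomorphy for {C, M, Y}.
C2: derived state '1' in M and Y only — synapomorphy for {M, Y}.
C3 (derived state '1') is unique to Y (autapomorphy; uninformative for grouping).
C4: derived state '1' in M only — an autapomorphy, so it tells us nothing about relationships among taxa.
Most parsimonious ingroup topology: (K,(C,(Y,M))).
M and Y form a cherry on this tree, so they are sister taxa.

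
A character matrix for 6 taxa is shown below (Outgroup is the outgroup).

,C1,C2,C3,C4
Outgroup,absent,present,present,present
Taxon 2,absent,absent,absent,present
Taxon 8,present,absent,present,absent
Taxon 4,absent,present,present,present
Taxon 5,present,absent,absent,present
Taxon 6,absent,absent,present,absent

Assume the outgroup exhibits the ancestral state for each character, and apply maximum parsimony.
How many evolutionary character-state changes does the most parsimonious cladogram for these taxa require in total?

Character polarity is set by the outgroup: the derived state is whichever differs from the outgroup's state, so for C2, C3, C4 the derived state is 'absent', and for the remaining characters it is 'present'.
C1 groups Taxon 5 and Taxon 8, which is incompatible with the clades supported by the remaining characters; treating it as convergent (homoplasy) costs fewer steps than any alternative tree.
C2: derived state 'absent' in Taxon 2, Taxon 5, Taxon 6, and Taxon 8 only — synapomorphy for {Taxon 2, Taxon 5, Taxon 6, Taxon 8}.
C3: derived state 'absent' in Taxon 2 and Taxon 5 only — synapomorphy for {Taxon 2, Taxon 5}.
C4: derived state 'absent' in Taxon 6 and Taxon 8 only — synapomorphy for {Taxon 6, Taxon 8}.
Most parsimonious ingroup topology: (((Taxon 2,Taxon 5),(Taxon 8,Taxon 6)),Taxon 4).
Changes per character on this tree: C1: 2; C2: 1; C3: 1; C4: 1.
Total = 5.

5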